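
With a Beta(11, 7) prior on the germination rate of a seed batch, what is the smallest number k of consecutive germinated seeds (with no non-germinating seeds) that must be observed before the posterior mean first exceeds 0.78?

After k germinated seeds and 0 non-germinating seeds the posterior is Beta(11+k, 7), with mean (11+k)/(11+7+k).
Set (11+k)/(18+k) > 0.78 and solve: k > (0.78·18 − 11)/(1 − 0.78) = 13.818.
The smallest integer exceeding 13.818 is 14, and checking k=14: (25)/(32) = 0.7812 > 0.78.

k = 14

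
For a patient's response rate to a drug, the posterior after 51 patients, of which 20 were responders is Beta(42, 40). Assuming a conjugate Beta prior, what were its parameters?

A Beta(α, β) prior with s successes and f failures in binomial data gives a Beta(α+s, β+f) posterior.
So α = 42 − 20 = 22 and β = 40 − 31 = 9.

Beta(22, 9)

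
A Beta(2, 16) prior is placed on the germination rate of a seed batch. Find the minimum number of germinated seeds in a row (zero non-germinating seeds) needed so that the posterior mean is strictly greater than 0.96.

After k germinated seeds and 0 non-germinating seeds the posterior is Beta(2+k, 16), with mean (2+k)/(2+16+k).
Set (2+k)/(18+k) > 0.96 and solve: k > (0.96·18 − 2)/(1 − 0.96) = 382.000.
The smallest integer exceeding 382.000 is 383, and checking k=383: (385)/(401) = 0.9601 > 0.96.

k = 383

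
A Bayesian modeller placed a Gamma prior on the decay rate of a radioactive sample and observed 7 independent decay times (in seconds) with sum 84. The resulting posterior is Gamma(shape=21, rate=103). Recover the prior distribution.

For an exponential likelihood with a Gamma(α, β) prior on the rate, n observations with total T give posterior Gamma(α+n, β+T).
So α = 21 − 7 = 14 and β = 103 − 84 = 19.

Gamma(shape=14, rate=19)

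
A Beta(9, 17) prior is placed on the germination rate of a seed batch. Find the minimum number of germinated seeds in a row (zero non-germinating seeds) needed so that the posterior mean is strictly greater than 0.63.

After k germinated seeds and 0 non-germinating seeds the posterior is Beta(9+k, 17), with mean (9+k)/(9+17+k).
Set (9+k)/(26+k) > 0.63 and solve: k > (0.63·26 − 9)/(1 − 0.63) = 19.946.
The smallest integer exceeding 19.946 is 20, and checking k=20: (29)/(46) = 0.6304 > 0.63.

k = 20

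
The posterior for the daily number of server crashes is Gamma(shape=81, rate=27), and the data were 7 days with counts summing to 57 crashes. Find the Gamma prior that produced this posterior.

Gamma(shape=24, rate=20)

Gamma–Poisson conjugacy: posterior shape = α + Σxᵢ, posterior rate = β + n.
So α = 81 − 57 = 24 and β = 27 − 7 = 20.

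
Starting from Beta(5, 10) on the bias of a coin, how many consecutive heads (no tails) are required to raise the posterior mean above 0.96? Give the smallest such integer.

k = 236

After k heads and 0 tails the posterior is Beta(5+k, 10), with mean (5+k)/(5+10+k).
Set (5+k)/(15+k) > 0.96 and solve: k > (0.96·15 − 5)/(1 − 0.96) = 235.000.
The smallest integer exceeding 235.000 is 236.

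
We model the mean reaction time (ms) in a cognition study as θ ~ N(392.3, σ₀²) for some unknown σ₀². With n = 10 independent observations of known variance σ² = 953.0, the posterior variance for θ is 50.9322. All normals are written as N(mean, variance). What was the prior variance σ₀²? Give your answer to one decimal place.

σ₀² = 109.4

Posterior precision equals prior precision plus data precision: 1/σ_n² = 1/σ₀² + n/σ².
So 1/σ₀² = 1/50.9322 − 10/953.0 = 0.019634 − 0.010493 = 0.009141.
Hence σ₀² = 1/0.009141 ≈ 109.4.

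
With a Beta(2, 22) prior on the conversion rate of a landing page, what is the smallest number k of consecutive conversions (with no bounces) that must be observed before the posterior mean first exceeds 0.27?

After k conversions and 0 bounces the posterior is Beta(2+k, 22), with mean (2+k)/(2+22+k).
Set (2+k)/(24+k) > 0.27 and solve: k > (0.27·24 − 2)/(1 − 0.27) = 6.137.
The smallest integer exceeding 6.137 is 7, and checking k=7: (9)/(31) = 0.2903 > 0.27.

k = 7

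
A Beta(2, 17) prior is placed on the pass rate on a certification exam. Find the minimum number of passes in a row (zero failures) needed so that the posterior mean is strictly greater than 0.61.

After k passes and 0 failures the posterior is Beta(2+k, 17), with mean (2+k)/(2+17+k).
Set (2+k)/(19+k) > 0.61 and solve: k > (0.61·19 − 2)/(1 − 0.61) = 24.590.
The smallest integer exceeding 24.590 is 25.

k = 25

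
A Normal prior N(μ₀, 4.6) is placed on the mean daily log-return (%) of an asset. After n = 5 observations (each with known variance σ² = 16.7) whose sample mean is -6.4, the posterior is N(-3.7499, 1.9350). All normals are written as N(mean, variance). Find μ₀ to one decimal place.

With known observation variance, the Normal–Normal posterior has precision τ_n = τ₀ + n/σ² and mean μ_n = (τ₀μ₀ + (n/σ²)x̄)/τ_n.
Here τ₀ = 1/4.6 = 0.217391 and τ_data = 5/16.7 = 0.299401, so τ_n = 0.516792.
Rearranging for μ₀: μ₀ = (μ_n·τ_n − τ_data·x̄)/τ₀ = (-3.7499·0.516792 − 0.299401·-6.4) / 0.217391 = -0.021752/0.217391 ≈ -0.1.

μ₀ = -0.1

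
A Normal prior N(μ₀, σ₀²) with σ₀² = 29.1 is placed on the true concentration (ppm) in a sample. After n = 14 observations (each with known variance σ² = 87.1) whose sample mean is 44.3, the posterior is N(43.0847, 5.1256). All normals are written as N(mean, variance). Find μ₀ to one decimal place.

The posterior mean is a precision-weighted average: μ_n = (τ₀μ₀ + τ_data·x̄)/(τ₀+τ_data), with τ₀=1/σ₀² and τ_data=n/σ².
Here τ₀ = 1/29.1 = 0.034364 and τ_data = 14/87.1 = 0.160735, so τ_n = 0.195099.
Rearranging for μ₀: μ₀ = (μ_n·τ_n − τ_data·x̄)/τ₀ = (43.0847·0.195099 − 0.160735·44.3) / 0.034364 = 1.285221/0.034364 ≈ 37.4.

μ₀ = 37.4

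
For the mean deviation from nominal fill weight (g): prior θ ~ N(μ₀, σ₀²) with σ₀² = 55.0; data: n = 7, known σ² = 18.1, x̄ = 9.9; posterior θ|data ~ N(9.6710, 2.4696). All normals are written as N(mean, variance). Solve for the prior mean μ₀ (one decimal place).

μ₀ = 4.8

With known observation variance, the Normal–Normal posterior has precision τ_n = τ₀ + n/σ² and mean μ_n = (τ₀μ₀ + (n/σ²)x̄)/τ_n.
Here τ₀ = 1/55.0 = 0.018182 and τ_data = 7/18.1 = 0.386740, so τ_n = 0.404922.
Rearranging for μ₀: μ₀ = (μ_n·τ_n − τ_data·x̄)/τ₀ = (9.6710·0.404922 − 0.386740·9.9) / 0.018182 = 0.087275/0.018182 ≈ 4.8.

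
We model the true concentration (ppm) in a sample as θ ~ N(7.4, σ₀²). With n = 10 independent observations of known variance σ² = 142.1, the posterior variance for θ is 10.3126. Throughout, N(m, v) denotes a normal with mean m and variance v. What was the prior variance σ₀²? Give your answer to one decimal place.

For the Normal–Normal model with known σ², precisions add: τ_n = τ₀ + n/σ².
So 1/σ₀² = 1/10.3126 − 10/142.1 = 0.096969 − 0.070373 = 0.026596.
Hence σ₀² = 1/0.026596 ≈ 37.6.

σ₀² = 37.6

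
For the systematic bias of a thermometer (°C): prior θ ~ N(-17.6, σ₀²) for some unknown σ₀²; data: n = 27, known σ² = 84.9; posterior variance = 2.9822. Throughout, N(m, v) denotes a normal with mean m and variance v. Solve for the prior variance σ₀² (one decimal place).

σ₀² = 57.8

For the Normal–Normal model with known σ², precisions add: τ_n = τ₀ + n/σ².
So 1/σ₀² = 1/2.9822 − 27/84.9 = 0.335323 − 0.318021 = 0.017302.
Hence σ₀² = 1/0.017302 ≈ 57.8.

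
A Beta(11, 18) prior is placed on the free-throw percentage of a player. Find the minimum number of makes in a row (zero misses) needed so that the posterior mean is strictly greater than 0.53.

k = 10

After k makes and 0 misses the posterior is Beta(11+k, 18), with mean (11+k)/(11+18+k).
Set (11+k)/(29+k) > 0.53 and solve: k > (0.53·29 − 11)/(1 − 0.53) = 9.298.
The smallest integer exceeding 9.298 is 10, and checking k=10: (21)/(39) = 0.5385 > 0.53.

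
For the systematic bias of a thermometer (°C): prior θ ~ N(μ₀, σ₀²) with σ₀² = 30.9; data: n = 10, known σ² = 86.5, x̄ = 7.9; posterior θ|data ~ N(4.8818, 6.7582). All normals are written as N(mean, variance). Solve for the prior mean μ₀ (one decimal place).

μ₀ = -5.9

With known observation variance, the Normal–Normal posterior has precision τ_n = τ₀ + n/σ² and mean μ_n = (τ₀μ₀ + (n/σ²)x̄)/τ_n.
Here τ₀ = 1/30.9 = 0.032362 and τ_data = 10/86.5 = 0.115607, so τ_n = 0.147969.
Rearranging for μ₀: μ₀ = (μ_n·τ_n − τ_data·x̄)/τ₀ = (4.8818·0.147969 − 0.115607·7.9) / 0.032362 = -0.190940/0.032362 ≈ -5.9.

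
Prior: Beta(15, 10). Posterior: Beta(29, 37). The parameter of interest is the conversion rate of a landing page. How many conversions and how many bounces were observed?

14 conversions and 27 bounces

A Beta(α, β) prior with s successes and f failures in binomial data gives a Beta(α+s, β+f) posterior.
Match parameters: s=29−15=14, f=37−10=27.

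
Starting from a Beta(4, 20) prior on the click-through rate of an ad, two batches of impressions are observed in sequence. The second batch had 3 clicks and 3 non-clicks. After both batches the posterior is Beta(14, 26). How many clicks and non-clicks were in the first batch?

7 clicks and 3 non-clicks

Sequential conjugate updates are equivalent to a single update on the pooled data, so total successes = posterior α − prior α and total failures = posterior β − prior β.
Total across both batches: 14−4=10 clicks, 26−20=6 non-clicks.
Subtract the second batch: 10−3=7 clicks and 6−3=3 non-clicks.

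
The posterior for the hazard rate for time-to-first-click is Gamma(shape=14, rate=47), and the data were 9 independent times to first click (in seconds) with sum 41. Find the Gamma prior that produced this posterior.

Gamma(shape=5, rate=6)

Gamma–exponential conjugacy: posterior shape = α + n, posterior rate = β + Σtᵢ.
So α = 14 − 9 = 5 and β = 47 − 41 = 6.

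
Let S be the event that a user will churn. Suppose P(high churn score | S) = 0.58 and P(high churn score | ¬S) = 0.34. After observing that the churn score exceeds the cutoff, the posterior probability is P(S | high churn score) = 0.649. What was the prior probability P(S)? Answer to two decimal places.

Bayes' rule in odds form gives O(S|E) = O(S)·[P(E|S)/P(E|¬S)], hence O(S) = O(S|E)/LR.
Posterior odds = 0.649/(1−0.649) = 1.8490. LR = 0.58/0.34 = 1.7059.
Prior odds = 1.8490/1.7059 = 1.0839, so P(S) = 1.0839/(1+1.0839) ≈ 0.52.

P(S) = 0.52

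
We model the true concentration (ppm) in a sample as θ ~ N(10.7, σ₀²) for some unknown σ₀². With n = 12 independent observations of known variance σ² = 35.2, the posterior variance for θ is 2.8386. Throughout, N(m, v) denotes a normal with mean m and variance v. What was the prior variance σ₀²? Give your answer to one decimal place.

For the Normal–Normal model with known σ², precisions add: τ_n = τ₀ + n/σ².
So 1/σ₀² = 1/2.8386 − 12/35.2 = 0.352286 − 0.340909 = 0.011377.
Hence σ₀² = 1/0.011377 ≈ 87.9.

σ₀² = 87.9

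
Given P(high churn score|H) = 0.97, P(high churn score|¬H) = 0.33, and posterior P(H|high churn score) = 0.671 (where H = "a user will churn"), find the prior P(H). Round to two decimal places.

In odds form, posterior odds = prior odds × likelihood ratio, so prior odds = posterior odds ÷ LR.
Posterior odds = 0.671/(1−0.671) = 2.0395. LR = 0.97/0.33 = 2.9394.
Prior odds = 2.0395/2.9394 = 0.6938, so P(H) = 0.6938/(1+0.6938) ≈ 0.41.

P(H) = 0.41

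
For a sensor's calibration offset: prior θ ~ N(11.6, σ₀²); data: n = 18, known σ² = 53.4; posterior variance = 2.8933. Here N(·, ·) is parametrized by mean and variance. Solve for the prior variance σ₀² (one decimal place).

Posterior precision equals prior precision plus data precision: 1/σ_n² = 1/σ₀² + n/σ².
So 1/σ₀² = 1/2.8933 − 18/53.4 = 0.345626 − 0.337079 = 0.008547.
Hence σ₀² = 1/0.008547 ≈ 117.0.

σ₀² = 117.0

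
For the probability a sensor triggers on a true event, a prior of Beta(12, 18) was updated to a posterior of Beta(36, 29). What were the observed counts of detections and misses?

24 detections and 11 misses

Beta is conjugate to the binomial likelihood: posterior = Beta(a+s, b+f).
Match parameters: s=36−12=24, f=29−18=11.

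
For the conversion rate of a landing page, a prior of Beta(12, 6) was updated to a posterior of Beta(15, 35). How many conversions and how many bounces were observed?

Under Beta–binomial conjugacy the posterior parameters are (a+s, b+f).
So s = 15 − 12 = 3 and f = 35 − 6 = 29.

3 conversions and 29 bounces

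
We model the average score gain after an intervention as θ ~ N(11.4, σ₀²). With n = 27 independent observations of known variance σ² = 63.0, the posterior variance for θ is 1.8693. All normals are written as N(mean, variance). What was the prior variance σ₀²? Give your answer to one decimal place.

Posterior precision equals prior precision plus data precision: 1/σ_n² = 1/σ₀² + n/σ².
So 1/σ₀² = 1/1.8693 − 27/63.0 = 0.534960 − 0.428571 = 0.106389.
Hence σ₀² = 1/0.106389 ≈ 9.4.

σ₀² = 9.4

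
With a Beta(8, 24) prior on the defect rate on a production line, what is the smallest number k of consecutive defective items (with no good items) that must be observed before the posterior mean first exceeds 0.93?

k = 311

After k defective items and 0 good items the posterior is Beta(8+k, 24), with mean (8+k)/(8+24+k).
Set (8+k)/(32+k) > 0.93 and solve: k > (0.93·32 − 8)/(1 − 0.93) = 310.857.
The smallest integer exceeding 310.857 is 311.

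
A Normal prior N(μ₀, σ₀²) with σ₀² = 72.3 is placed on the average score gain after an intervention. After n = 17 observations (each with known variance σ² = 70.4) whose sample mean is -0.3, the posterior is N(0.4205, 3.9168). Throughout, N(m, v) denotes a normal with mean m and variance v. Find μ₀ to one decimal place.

With known observation variance, the Normal–Normal posterior has precision τ_n = τ₀ + n/σ² and mean μ_n = (τ₀μ₀ + (n/σ²)x̄)/τ_n.
Here τ₀ = 1/72.3 = 0.013831 and τ_data = 17/70.4 = 0.241477, so τ_n = 0.255308.
Rearranging for μ₀: μ₀ = (μ_n·τ_n − τ_data·x̄)/τ₀ = (0.4205·0.255308 − 0.241477·-0.3) / 0.013831 = 0.179800/0.013831 ≈ 13.0.

μ₀ = 13.0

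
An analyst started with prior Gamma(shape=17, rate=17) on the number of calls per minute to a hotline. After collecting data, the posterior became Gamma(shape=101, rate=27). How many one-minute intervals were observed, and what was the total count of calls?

n = 10 one-minute intervals with total 84 calls

Gamma–Poisson conjugacy: posterior shape = α + Σxᵢ, posterior rate = β + n.
Matching: Σxᵢ = 101 − 17 = 84 and n = 27 − 17 = 10.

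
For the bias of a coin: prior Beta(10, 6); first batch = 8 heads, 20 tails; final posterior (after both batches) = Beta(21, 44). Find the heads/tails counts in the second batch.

Sequential conjugate updates are equivalent to a single update on the pooled data, so total successes = posterior α − prior α and total failures = posterior β − prior β.
Total across both batches: 21−10=11 heads, 44−6=38 tails.
Subtract the first batch: 11−8=3 heads and 38−20=18 tails.

3 heads and 18 tails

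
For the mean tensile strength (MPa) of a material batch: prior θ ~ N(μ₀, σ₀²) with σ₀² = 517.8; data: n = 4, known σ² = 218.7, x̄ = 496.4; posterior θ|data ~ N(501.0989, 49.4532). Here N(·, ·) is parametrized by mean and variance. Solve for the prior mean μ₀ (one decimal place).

μ₀ = 545.6

The posterior mean is a precision-weighted average: μ_n = (τ₀μ₀ + τ_data·x̄)/(τ₀+τ_data), with τ₀=1/σ₀² and τ_data=n/σ².
Here τ₀ = 1/517.8 = 0.001931 and τ_data = 4/218.7 = 0.018290, so τ_n = 0.020221.
Rearranging for μ₀: μ₀ = (μ_n·τ_n − τ_data·x̄)/τ₀ = (501.0989·0.020221 − 0.018290·496.4) / 0.001931 = 1.053565/0.001931 ≈ 545.6.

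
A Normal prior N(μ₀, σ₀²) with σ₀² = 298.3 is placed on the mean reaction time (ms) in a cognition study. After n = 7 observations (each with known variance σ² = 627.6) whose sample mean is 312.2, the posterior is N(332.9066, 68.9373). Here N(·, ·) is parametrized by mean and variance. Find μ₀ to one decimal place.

With known observation variance, the Normal–Normal posterior has precision τ_n = τ₀ + n/σ² and mean μ_n = (τ₀μ₀ + (n/σ²)x̄)/τ_n.
Here τ₀ = 1/298.3 = 0.003352 and τ_data = 7/627.6 = 0.011154, so τ_n = 0.014506.
Rearranging for μ₀: μ₀ = (μ_n·τ_n − τ_data·x̄)/τ₀ = (332.9066·0.014506 − 0.011154·312.2) / 0.003352 = 1.346864/0.003352 ≈ 401.8.

μ₀ = 401.8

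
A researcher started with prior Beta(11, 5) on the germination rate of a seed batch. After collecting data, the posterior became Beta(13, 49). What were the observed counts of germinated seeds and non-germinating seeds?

Under Beta–binomial conjugacy the posterior parameters are (a+s, b+f).
So s = 13 − 11 = 2 and f = 49 − 5 = 44.

2 germinated seeds and 44 non-germinating seeds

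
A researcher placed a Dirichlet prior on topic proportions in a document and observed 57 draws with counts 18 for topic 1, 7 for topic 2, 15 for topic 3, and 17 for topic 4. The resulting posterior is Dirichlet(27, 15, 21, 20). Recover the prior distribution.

Dirichlet(9, 8, 6, 3)

For a Dirichlet(α) prior with multinomial counts c, the posterior is Dirichlet(α + c) componentwise.
Subtract each count from the matching posterior parameter: 27−18=9, 15−7=8, 21−15=6, 20−17=3.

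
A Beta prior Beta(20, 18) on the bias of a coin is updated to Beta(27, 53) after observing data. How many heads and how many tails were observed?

7 heads and 35 tails

Beta is conjugate to the binomial likelihood: posterior = Beta(α+s, β+f).
Match parameters: s=27−20=7, f=53−18=35.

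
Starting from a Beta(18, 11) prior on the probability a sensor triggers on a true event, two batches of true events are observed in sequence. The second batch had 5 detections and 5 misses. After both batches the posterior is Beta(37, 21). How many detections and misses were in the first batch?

14 detections and 5 misses

Because Beta–binomial updating is additive in the counts, the combined data contributed (α_post−α_prior, β_post−β_prior) successes and failures.
Total across both batches: 37−18=19 detections, 21−11=10 misses.
Subtract the second batch: 19−5=14 detections and 10−5=5 misses.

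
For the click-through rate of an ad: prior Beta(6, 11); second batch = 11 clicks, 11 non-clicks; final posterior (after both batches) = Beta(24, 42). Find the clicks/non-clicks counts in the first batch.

Because Beta–binomial updating is additive in the counts, the combined data contributed (α_post−α_prior, β_post−β_prior) successes and failures.
Total across both batches: 24−6=18 clicks, 42−11=31 non-clicks.
Subtract the second batch: 18−11=7 clicks and 31−11=20 non-clicks.

7 clicks and 20 non-clicks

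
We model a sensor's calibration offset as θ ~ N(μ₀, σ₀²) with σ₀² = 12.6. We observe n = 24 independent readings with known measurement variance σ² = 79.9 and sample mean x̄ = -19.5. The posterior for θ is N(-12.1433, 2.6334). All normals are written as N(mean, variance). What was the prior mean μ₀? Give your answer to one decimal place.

μ₀ = 15.7

With known observation variance, the Normal–Normal posterior has precision τ_n = τ₀ + n/σ² and mean μ_n = (τ₀μ₀ + (n/σ²)x̄)/τ_n.
Here τ₀ = 1/12.6 = 0.079365 and τ_data = 24/79.9 = 0.300375, so τ_n = 0.379740.
Rearranging for μ₀: μ₀ = (μ_n·τ_n − τ_data·x̄)/τ₀ = (-12.1433·0.379740 − 0.300375·-19.5) / 0.079365 = 1.246016/0.079365 ≈ 15.7.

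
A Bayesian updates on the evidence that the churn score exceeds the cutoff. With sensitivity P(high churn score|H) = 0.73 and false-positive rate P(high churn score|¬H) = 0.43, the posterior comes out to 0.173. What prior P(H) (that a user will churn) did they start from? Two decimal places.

P(H) = 0.11

In odds form, posterior odds = prior odds × likelihood ratio, so prior odds = posterior odds ÷ LR.
Posterior odds = 0.173/(1−0.173) = 0.2092. LR = 0.73/0.43 = 1.6977.
Prior odds = 0.2092/1.6977 = 0.1232, so P(H) = 0.1232/(1+0.1232) ≈ 0.11.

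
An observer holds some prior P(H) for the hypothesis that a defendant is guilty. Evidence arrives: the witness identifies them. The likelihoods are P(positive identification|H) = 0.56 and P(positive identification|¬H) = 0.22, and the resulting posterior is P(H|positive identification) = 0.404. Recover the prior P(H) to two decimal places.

P(H) = 0.21

Bayes' rule in odds form gives O(H|E) = O(H)·[P(E|H)/P(E|¬H)], hence O(H) = O(H|E)/LR.
Posterior odds = 0.404/(1−0.404) = 0.6779. LR = 0.56/0.22 = 2.5455.
Prior odds = 0.6779/2.5455 = 0.2663, so P(H) = 0.2663/(1+0.2663) ≈ 0.21.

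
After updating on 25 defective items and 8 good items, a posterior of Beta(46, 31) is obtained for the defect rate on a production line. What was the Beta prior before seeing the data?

Beta(21, 23)

A Beta(α, β) prior with s successes and f failures in binomial data gives a Beta(α+s, β+f) posterior.
Subtract the data counts: 46−25=21, 31−8=23.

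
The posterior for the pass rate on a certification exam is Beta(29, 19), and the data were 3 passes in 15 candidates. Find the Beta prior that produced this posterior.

Beta is conjugate to the binomial likelihood: posterior = Beta(a+s, b+f).
So a = 29 − 3 = 26 and b = 19 − 12 = 7.

Beta(26, 7)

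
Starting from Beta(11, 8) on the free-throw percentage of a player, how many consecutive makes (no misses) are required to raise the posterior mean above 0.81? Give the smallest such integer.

k = 24

After k makes and 0 misses the posterior is Beta(11+k, 8), with mean (11+k)/(11+8+k).
Set (11+k)/(19+k) > 0.81 and solve: k > (0.81·19 − 11)/(1 − 0.81) = 23.105.
The smallest integer exceeding 23.105 is 24, and checking k=24: (35)/(43) = 0.8140 > 0.81.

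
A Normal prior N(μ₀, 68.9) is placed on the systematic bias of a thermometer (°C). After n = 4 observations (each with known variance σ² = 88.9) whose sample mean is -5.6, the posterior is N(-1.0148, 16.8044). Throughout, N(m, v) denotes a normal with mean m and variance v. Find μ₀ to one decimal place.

The posterior mean is a precision-weighted average: μ_n = (τ₀μ₀ + τ_data·x̄)/(τ₀+τ_data), with τ₀=1/σ₀² and τ_data=n/σ².
Here τ₀ = 1/68.9 = 0.014514 and τ_data = 4/88.9 = 0.044994, so τ_n = 0.059508.
Rearranging for μ₀: μ₀ = (μ_n·τ_n − τ_data·x̄)/τ₀ = (-1.0148·0.059508 − 0.044994·-5.6) / 0.014514 = 0.191578/0.014514 ≈ 13.2.

μ₀ = 13.2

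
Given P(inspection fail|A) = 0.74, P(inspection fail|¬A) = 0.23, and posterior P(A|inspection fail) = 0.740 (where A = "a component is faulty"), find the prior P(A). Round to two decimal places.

In odds form, posterior odds = prior odds × likelihood ratio, so prior odds = posterior odds ÷ LR.
Posterior odds = 0.740/(1−0.740) = 2.8462. LR = 0.74/0.23 = 3.2174.
Prior odds = 2.8462/3.2174 = 0.8846, so P(A) = 0.8846/(1+0.8846) ≈ 0.47.

P(A) = 0.47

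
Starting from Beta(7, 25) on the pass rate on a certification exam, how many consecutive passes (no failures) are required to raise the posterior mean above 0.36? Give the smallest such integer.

k = 8

After k passes and 0 failures the posterior is Beta(7+k, 25), with mean (7+k)/(7+25+k).
Set (7+k)/(32+k) > 0.36 and solve: k > (0.36·32 − 7)/(1 − 0.36) = 7.062.
The smallest integer exceeding 7.062 is 8.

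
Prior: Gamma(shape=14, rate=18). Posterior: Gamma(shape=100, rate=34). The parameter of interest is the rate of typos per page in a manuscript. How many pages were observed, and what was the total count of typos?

Gamma–Poisson conjugacy: posterior shape = α + Σxᵢ, posterior rate = β + n.
Matching: Σxᵢ = 100 − 14 = 86 and n = 34 − 18 = 16.

n = 16 pages with total 86 typos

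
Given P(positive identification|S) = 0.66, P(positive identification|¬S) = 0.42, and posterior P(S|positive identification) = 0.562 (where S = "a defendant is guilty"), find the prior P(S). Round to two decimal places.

Bayes' rule in odds form gives O(S|E) = O(S)·[P(E|S)/P(E|¬S)], hence O(S) = O(S|E)/LR.
Posterior odds = 0.562/(1−0.562) = 1.2831. LR = 0.66/0.42 = 1.5714.
Prior odds = 1.2831/1.5714 = 0.8165, so P(S) = 0.8165/(1+0.8165) ≈ 0.45.

P(S) = 0.45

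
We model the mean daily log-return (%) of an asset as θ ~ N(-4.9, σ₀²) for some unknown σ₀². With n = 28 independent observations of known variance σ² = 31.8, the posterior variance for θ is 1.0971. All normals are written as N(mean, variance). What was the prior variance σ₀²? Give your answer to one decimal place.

σ₀² = 32.3

For the Normal–Normal model with known σ², precisions add: τ_n = τ₀ + n/σ².
So 1/σ₀² = 1/1.0971 − 28/31.8 = 0.911494 − 0.880503 = 0.030991.
Hence σ₀² = 1/0.030991 ≈ 32.3.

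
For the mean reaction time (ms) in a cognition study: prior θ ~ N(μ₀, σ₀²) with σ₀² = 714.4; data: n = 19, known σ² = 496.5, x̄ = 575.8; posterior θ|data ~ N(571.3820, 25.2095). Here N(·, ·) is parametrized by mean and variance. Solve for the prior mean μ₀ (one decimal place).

The posterior mean is a precision-weighted average: μ_n = (τ₀μ₀ + τ_data·x̄)/(τ₀+τ_data), with τ₀=1/σ₀² and τ_data=n/σ².
Here τ₀ = 1/714.4 = 0.001400 and τ_data = 19/496.5 = 0.038268, so τ_n = 0.039668.
Rearranging for μ₀: μ₀ = (μ_n·τ_n − τ_data·x̄)/τ₀ = (571.3820·0.039668 − 0.038268·575.8) / 0.001400 = 0.630867/0.001400 ≈ 450.6.

μ₀ = 450.6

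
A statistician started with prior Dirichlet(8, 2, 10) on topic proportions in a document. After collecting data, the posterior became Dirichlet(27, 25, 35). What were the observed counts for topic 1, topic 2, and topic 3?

counts (19, 23, 25)

For a Dirichlet(α) prior with multinomial counts c, the posterior is Dirichlet(α + c) componentwise.
Counts are posterior − prior componentwise: 27−8=19, 25−2=23, 35−10=25.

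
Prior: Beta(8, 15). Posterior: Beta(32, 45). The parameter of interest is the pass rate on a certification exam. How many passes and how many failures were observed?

A Beta(α, β) prior with s successes and f failures in binomial data gives a Beta(α+s, β+f) posterior.
So s = 32 − 8 = 24 and f = 45 − 15 = 30.

24 passes and 30 failures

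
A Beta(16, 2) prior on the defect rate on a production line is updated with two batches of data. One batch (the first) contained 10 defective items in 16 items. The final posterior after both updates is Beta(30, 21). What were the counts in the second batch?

Sequential conjugate updates are equivalent to a single update on the pooled data, so total successes = posterior α − prior α and total failures = posterior β − prior β.
Total across both batches: 30−16=14 defective items, 21−2=19 good items.
Subtract the first batch: 14−10=4 defective items and 19−6=13 good items.

4 defective items and 13 good items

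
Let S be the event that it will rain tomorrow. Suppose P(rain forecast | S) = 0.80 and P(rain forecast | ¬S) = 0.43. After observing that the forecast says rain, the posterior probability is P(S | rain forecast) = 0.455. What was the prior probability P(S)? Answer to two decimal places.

Bayes' rule in odds form gives O(S|E) = O(S)·[P(E|S)/P(E|¬S)], hence O(S) = O(S|E)/LR.
Posterior odds = 0.455/(1−0.455) = 0.8349. LR = 0.80/0.43 = 1.8605.
Prior odds = 0.8349/1.8605 = 0.4488, so P(S) = 0.4488/(1+0.4488) ≈ 0.31.

P(S) = 0.31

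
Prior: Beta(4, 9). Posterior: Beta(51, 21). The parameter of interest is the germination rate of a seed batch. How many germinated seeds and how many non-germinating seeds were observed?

Under Beta–binomial conjugacy the posterior parameters are (α+s, β+f).
So s = 51 − 4 = 47 and f = 21 − 9 = 12.

47 germinated seeds and 12 non-germinating seeds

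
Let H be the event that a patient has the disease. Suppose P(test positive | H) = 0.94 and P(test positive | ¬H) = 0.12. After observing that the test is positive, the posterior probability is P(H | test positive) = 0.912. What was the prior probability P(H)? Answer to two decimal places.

Bayes' rule in odds form gives O(H|E) = O(H)·[P(E|H)/P(E|¬H)], hence O(H) = O(H|E)/LR.
Posterior odds = 0.912/(1−0.912) = 10.3636. LR = 0.94/0.12 = 7.8333.
Prior odds = 10.3636/7.8333 = 1.3230, so P(H) = 1.3230/(1+1.3230) ≈ 0.57.

P(H) = 0.57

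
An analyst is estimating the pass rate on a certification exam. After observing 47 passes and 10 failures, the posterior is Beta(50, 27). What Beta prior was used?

Beta(3, 17)

A Beta(α, β) prior with s successes and f failures in binomial data gives a Beta(α+s, β+f) posterior.
So α = 50 − 47 = 3 and β = 27 − 10 = 17.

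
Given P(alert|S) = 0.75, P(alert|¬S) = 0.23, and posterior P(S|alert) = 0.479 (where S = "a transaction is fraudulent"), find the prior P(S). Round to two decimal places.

P(S) = 0.22

In odds form, posterior odds = prior odds × likelihood ratio, so prior odds = posterior odds ÷ LR.
Posterior odds = 0.479/(1−0.479) = 0.9194. LR = 0.75/0.23 = 3.2609.
Prior odds = 0.9194/3.2609 = 0.2819, so P(S) = 0.2819/(1+0.2819) ≈ 0.22.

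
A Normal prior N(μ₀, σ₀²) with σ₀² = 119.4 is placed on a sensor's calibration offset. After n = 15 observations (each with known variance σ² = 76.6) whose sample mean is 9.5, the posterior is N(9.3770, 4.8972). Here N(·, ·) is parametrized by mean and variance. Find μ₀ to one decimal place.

The posterior mean is a precision-weighted average: μ_n = (τ₀μ₀ + τ_data·x̄)/(τ₀+τ_data), with τ₀=1/σ₀² and τ_data=n/σ².
Here τ₀ = 1/119.4 = 0.008375 and τ_data = 15/76.6 = 0.195822, so τ_n = 0.204197.
Rearranging for μ₀: μ₀ = (μ_n·τ_n − τ_data·x̄)/τ₀ = (9.3770·0.204197 − 0.195822·9.5) / 0.008375 = 0.054446/0.008375 ≈ 6.5.

μ₀ = 6.5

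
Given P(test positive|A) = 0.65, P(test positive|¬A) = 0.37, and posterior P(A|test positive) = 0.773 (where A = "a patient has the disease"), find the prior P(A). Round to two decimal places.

P(A) = 0.66

In odds form, posterior odds = prior odds × likelihood ratio, so prior odds = posterior odds ÷ LR.
Posterior odds = 0.773/(1−0.773) = 3.4053. LR = 0.65/0.37 = 1.7568.
Prior odds = 3.4053/1.7568 = 1.9384, so P(A) = 1.9384/(1+1.9384) ≈ 0.66.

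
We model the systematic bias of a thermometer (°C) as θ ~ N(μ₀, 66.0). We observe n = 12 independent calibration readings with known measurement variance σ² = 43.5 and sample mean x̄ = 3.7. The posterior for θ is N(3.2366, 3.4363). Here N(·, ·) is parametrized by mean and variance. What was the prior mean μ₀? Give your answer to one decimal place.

μ₀ = -5.2

With known observation variance, the Normal–Normal posterior has precision τ_n = τ₀ + n/σ² and mean μ_n = (τ₀μ₀ + (n/σ²)x̄)/τ_n.
Here τ₀ = 1/66.0 = 0.015152 and τ_data = 12/43.5 = 0.275862, so τ_n = 0.291014.
Rearranging for μ₀: μ₀ = (μ_n·τ_n − τ_data·x̄)/τ₀ = (3.2366·0.291014 − 0.275862·3.7) / 0.015152 = -0.078793/0.015152 ≈ -5.2.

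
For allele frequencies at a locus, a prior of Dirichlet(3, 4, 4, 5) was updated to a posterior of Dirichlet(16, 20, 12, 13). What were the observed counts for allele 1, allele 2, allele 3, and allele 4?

counts (13, 16, 8, 8)

For a Dirichlet(α) prior with multinomial counts c, the posterior is Dirichlet(α + c) componentwise.
Counts are posterior − prior componentwise: 16−3=13, 20−4=16, 12−4=8, 13−5=8.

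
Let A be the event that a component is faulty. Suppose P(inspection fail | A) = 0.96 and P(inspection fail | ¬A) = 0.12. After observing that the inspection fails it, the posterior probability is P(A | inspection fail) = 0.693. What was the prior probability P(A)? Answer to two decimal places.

P(A) = 0.22

Bayes' rule in odds form gives O(A|E) = O(A)·[P(E|A)/P(E|¬A)], hence O(A) = O(A|E)/LR.
Posterior odds = 0.693/(1−0.693) = 2.2573. LR = 0.96/0.12 = 8.0000.
Prior odds = 2.2573/8.0000 = 0.2822, so P(A) = 0.2822/(1+0.2822) ≈ 0.22.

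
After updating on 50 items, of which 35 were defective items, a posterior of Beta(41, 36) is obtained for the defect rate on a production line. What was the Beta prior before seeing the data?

Under Beta–binomial conjugacy the posterior parameters are (a+s, b+f).
Subtract the data counts: 41−35=6, 36−15=21.

Beta(6, 21)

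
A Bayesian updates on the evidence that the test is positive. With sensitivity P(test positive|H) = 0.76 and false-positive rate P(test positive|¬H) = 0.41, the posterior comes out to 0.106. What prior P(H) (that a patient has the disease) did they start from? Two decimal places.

P(H) = 0.06

Bayes' rule in odds form gives O(H|E) = O(H)·[P(E|H)/P(E|¬H)], hence O(H) = O(H|E)/LR.
Posterior odds = 0.106/(1−0.106) = 0.1186. LR = 0.76/0.41 = 1.8537.
Prior odds = 0.1186/1.8537 = 0.0640, so P(H) = 0.0640/(1+0.0640) ≈ 0.06.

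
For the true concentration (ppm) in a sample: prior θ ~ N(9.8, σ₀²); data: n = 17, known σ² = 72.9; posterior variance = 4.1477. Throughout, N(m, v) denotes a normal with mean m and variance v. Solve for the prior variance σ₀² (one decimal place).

σ₀² = 126.6

For the Normal–Normal model with known σ², precisions add: τ_n = τ₀ + n/σ².
So 1/σ₀² = 1/4.1477 − 17/72.9 = 0.241097 − 0.233196 = 0.007901.
Hence σ₀² = 1/0.007901 ≈ 126.6.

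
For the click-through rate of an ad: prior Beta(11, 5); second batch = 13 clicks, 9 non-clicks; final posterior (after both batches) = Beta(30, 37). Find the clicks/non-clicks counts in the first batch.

Because Beta–binomial updating is additive in the counts, the combined data contributed (α_post−α_prior, β_post−β_prior) successes and failures.
Total across both batches: 30−11=19 clicks, 37−5=32 non-clicks.
Subtract the second batch: 19−13=6 clicks and 32−9=23 non-clicks.

6 clicks and 23 non-clicks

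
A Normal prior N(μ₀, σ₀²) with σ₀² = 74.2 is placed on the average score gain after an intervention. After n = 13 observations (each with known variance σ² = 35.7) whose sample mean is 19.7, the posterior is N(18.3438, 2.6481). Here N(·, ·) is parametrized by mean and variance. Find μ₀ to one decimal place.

μ₀ = -18.3

With known observation variance, the Normal–Normal posterior has precision τ_n = τ₀ + n/σ² and mean μ_n = (τ₀μ₀ + (n/σ²)x̄)/τ_n.
Here τ₀ = 1/74.2 = 0.013477 and τ_data = 13/35.7 = 0.364146, so τ_n = 0.377623.
Rearranging for μ₀: μ₀ = (μ_n·τ_n − τ_data·x̄)/τ₀ = (18.3438·0.377623 − 0.364146·19.7) / 0.013477 = -0.246635/0.013477 ≈ -18.3.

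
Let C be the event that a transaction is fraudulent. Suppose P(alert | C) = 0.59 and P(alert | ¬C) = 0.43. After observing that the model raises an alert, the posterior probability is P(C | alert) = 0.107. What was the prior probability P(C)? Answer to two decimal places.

P(C) = 0.08

Bayes' rule in odds form gives O(C|E) = O(C)·[P(E|C)/P(E|¬C)], hence O(C) = O(C|E)/LR.
Posterior odds = 0.107/(1−0.107) = 0.1198. LR = 0.59/0.43 = 1.3721.
Prior odds = 0.1198/1.3721 = 0.0873, so P(C) = 0.0873/(1+0.0873) ≈ 0.08.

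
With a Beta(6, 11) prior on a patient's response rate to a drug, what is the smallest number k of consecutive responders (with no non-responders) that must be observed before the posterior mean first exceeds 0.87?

After k responders and 0 non-responders the posterior is Beta(6+k, 11), with mean (6+k)/(6+11+k).
Set (6+k)/(17+k) > 0.87 and solve: k > (0.87·17 − 6)/(1 − 0.87) = 67.615.
The smallest integer exceeding 67.615 is 68, and checking k=68: (74)/(85) = 0.8706 > 0.87.

k = 68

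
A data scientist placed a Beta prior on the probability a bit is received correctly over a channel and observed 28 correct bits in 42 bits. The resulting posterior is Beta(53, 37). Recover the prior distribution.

Under Beta–binomial conjugacy the posterior parameters are (α+s, β+f).
Subtract the data counts: 53−28=25, 37−14=23.

Beta(25, 23)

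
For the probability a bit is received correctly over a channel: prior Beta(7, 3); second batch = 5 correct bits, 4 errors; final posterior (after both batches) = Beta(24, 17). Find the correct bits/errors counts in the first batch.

12 correct bits and 10 errors

Because Beta–binomial updating is additive in the counts, the combined data contributed (α_post−α_prior, β_post−β_prior) successes and failures.
Total across both batches: 24−7=17 correct bits, 17−3=14 errors.
Subtract the second batch: 17−5=12 correct bits and 14−4=10 errors.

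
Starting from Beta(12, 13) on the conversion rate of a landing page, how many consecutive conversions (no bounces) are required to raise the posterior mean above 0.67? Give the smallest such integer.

After k conversions and 0 bounces the posterior is Beta(12+k, 13), with mean (12+k)/(12+13+k).
Set (12+k)/(25+k) > 0.67 and solve: k > (0.67·25 − 12)/(1 − 0.67) = 14.394.
The smallest integer exceeding 14.394 is 15.

k = 15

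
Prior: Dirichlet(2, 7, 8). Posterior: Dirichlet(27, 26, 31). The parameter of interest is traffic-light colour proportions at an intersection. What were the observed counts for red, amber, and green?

For a Dirichlet(α) prior with multinomial counts c, the posterior is Dirichlet(α + c) componentwise.
Counts are posterior − prior componentwise: 27−2=25, 26−7=19, 31−8=23.

counts (25, 19, 23)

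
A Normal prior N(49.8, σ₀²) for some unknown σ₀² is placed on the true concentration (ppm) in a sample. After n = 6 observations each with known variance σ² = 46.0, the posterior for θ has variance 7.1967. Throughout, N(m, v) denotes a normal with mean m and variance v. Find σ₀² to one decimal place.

Posterior precision equals prior precision plus data precision: 1/σ_n² = 1/σ₀² + n/σ².
So 1/σ₀² = 1/7.1967 − 6/46.0 = 0.138953 − 0.130435 = 0.008518.
Hence σ₀² = 1/0.008518 ≈ 117.4.

σ₀² = 117.4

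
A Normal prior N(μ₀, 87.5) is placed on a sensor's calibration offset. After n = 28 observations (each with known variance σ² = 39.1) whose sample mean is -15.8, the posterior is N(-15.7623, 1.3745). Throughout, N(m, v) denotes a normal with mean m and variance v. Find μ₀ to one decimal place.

With known observation variance, the Normal–Normal posterior has precision τ_n = τ₀ + n/σ² and mean μ_n = (τ₀μ₀ + (n/σ²)x̄)/τ_n.
Here τ₀ = 1/87.5 = 0.011429 and τ_data = 28/39.1 = 0.716113, so τ_n = 0.727542.
Rearranging for μ₀: μ₀ = (μ_n·τ_n − τ_data·x̄)/τ₀ = (-15.7623·0.727542 − 0.716113·-15.8) / 0.011429 = -0.153150/0.011429 ≈ -13.4.

μ₀ = -13.4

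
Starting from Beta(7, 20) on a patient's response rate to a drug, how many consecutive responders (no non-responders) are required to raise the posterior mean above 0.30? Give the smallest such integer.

k = 2

After k responders and 0 non-responders the posterior is Beta(7+k, 20), with mean (7+k)/(7+20+k).
Set (7+k)/(27+k) > 0.30 and solve: k > (0.30·27 − 7)/(1 − 0.30) = 1.571.
The smallest integer exceeding 1.571 is 2, and checking k=2: (9)/(29) = 0.3103 > 0.30.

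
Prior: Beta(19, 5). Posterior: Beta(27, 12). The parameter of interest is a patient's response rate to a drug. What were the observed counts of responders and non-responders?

8 responders and 7 non-responders

A Beta(a, b) prior with s successes and f failures in binomial data gives a Beta(a+s, b+f) posterior.
Match parameters: s=27−19=8, f=12−5=7.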